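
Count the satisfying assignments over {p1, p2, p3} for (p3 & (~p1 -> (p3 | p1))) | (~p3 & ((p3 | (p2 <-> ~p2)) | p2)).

Initial set: {((p3 & (~p1 -> (p3 | p1))) | (~p3 & ((p3 | (p2 <-> ~p2)) | p2)))}.
((p3 & (~p1 -> (p3 | p1))) | (~p3 & ((p3 | (p2 <-> ~p2)) | p2))): β-rule — branch into (p3 & (~p1 -> (p3 | p1)))  //  (~p3 & ((p3 | (p2 <-> ~p2)) | p2)).
  branch 1 (add (p3 & (~p1 -> (p3 | p1)))):
    (p3 & (~p1 -> (p3 | p1))): α-rule — add p3, (~p1 -> (p3 | p1)).
    (~p1 -> (p3 | p1)): β-rule — branch into ~~p1  //  (p3 | p1).
      branch 1.1 (add ~~p1):
        ○ open, literals {p1=true, p3=true}.
      branch 1.2 (add (p3 | p1)):
        (p3 | p1): β-rule — branch into p3  //  p1.
          branch 1.2.1 (add p3):
            ○ open, literals {p3=true}.
          branch 1.2.2 (add p1):
            ○ open, literals {p1=true, p3=true}.
  branch 2 (add (~p3 & ((p3 | (p2 <-> ~p2)) | p2))):
    (~p3 & ((p3 | (p2 <-> ~p2)) | p2)): α-rule — add ~p3, ((p3 | (p2 <-> ~p2)) | p2).
    ((p3 | (p2 <-> ~p2)) | p2): β-rule — branch into (p3 | (p2 <-> ~p2))  //  p2.
      branch 2.1 (add (p3 | (p2 <-> ~p2))):
        (p3 | (p2 <-> ~p2)): β-rule — branch into p3  //  (p2 <-> ~p2).
          branch 2.1.1 (add p3):
            × closes — contains both p3 and ~p3.
          branch 2.1.2 (add (p2 <-> ~p2)):
            (p2 <-> ~p2): β-rule — branch into p2, ~p2  //  ~p2, ~~p2.
              branch 2.1.2.1 (add p2, ~p2):
                × closes — contains both p2 and ~p2.
              branch 2.1.2.2 (add ~p2, ~~p2):
                × closes — contains both p2 and ~p2.
      branch 2.2 (add p2):
        ○ open, literals {p2=true, p3=false}.
3 branches closed, 4 open.
Each open branch fixes some atoms; the unmentioned ones are free. Counting distinct full assignments: branch {p1=true, p3=true} (p2) contributes 2 new; branch {p3=true} (p1, p2) contributes 2 new; branch {p1=true, p3=true} (p2) contributes 0 new; branch {p2=true, p3=false} (p1) contributes 2 new. Total: 6.

6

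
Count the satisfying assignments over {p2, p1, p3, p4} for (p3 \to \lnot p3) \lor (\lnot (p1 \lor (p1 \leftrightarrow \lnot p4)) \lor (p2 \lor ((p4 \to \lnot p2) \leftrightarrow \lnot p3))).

13

Initial set: {((p3 \to \lnot p3) \lor (\lnot (p1 \lor (p1 \leftrightarrow \lnot p4)) \lor (p2 \lor ((p4 \to \lnot p2) \leftrightarrow \lnot p3))))}.
((p3 \to \lnot p3) \lor (\lnot (p1 \lor (p1 \leftrightarrow \lnot p4)) \lor (p2 \lor ((p4 \to \lnot p2) \leftrightarrow \lnot p3)))): β-rule — branch into (p3 \to \lnot p3)  //  (\lnot (p1 \lor (p1 \leftrightarrow \lnot p4)) \lor (p2 \lor ((p4 \to \lnot p2) \leftrightarrow \lnot p3))).
  branch 1 (add (p3 \to \lnot p3)):
    (p3 \to \lnot p3): β-rule — branch into \lnot p3  //  \lnot p3.
      branch 1.1 (add \lnot p3):
        ○ open, literals {p3=0}.
      branch 1.2 (add \lnot p3):
        ○ open, literals {p3=0}.
  branch 2 (add (\lnot (p1 \lor (p1 \leftrightarrow \lnot p4)) \lor (p2 \lor ((p4 \to \lnot p2) \leftrightarrow \lnot p3)))):
    (\lnot (p1 \lor (p1 \leftrightarrow \lnot p4)) \lor (p2 \lor ((p4 \to \lnot p2) \leftrightarrow \lnot p3))): β-rule — branch into \lnot (p1 \lor (p1 \leftrightarrow \lnot p4))  //  (p2 \lor ((p4 \to \lnot p2) \leftrightarrow \lnot p3)).
      branch 2.1 (add \lnot (p1 \lor (p1 \leftrightarrow \lnot p4))):
        \lnot (p1 \lor (p1 \leftrightarrow \lnot p4)): α-rule — add \lnot p1, \lnot (p1 \leftrightarrow \lnot p4).
        \lnot (p1 \leftrightarrow \lnot p4): β-rule — branch into p1, \lnot \lnot p4  //  \lnot p1, \lnot p4.
          branch 2.1.1 (add p1, \lnot \lnot p4):
            × closes — contains both p1 and \lnot p1.
          branch 2.1.2 (add \lnot p1, \lnot p4):
            ○ open, literals {p1=0, p4=0}.
      branch 2.2 (add (p2 \lor ((p4 \to \lnot p2) \leftrightarrow \lnot p3))):
        (p2 \lor ((p4 \to \lnot p2) \leftrightarrow \lnot p3)): β-rule — branch into p2  //  ((p4 \to \lnot p2) \leftrightarrow \lnot p3).
          branch 2.2.1 (add p2):
            ○ open, literals {p2=1}.
          branch 2.2.2 (add ((p4 \to \lnot p2) \leftrightarrow \lnot p3)):
            ((p4 \to \lnot p2) \leftrightarrow \lnot p3): β-rule — branch into (p4 \to \lnot p2), \lnot p3  //  \lnot (p4 \to \lnot p2), \lnot \lnot p3.
              branch 2.2.2.1 (add (p4 \to \lnot p2), \lnot p3):
                (p4 \to \lnot p2): β-rule — branch into \lnot p4  //  \lnot p2.
                  branch 2.2.2.1.1 (add \lnot p4):
                    ○ open, literals {p3=0, p4=0}.
                  branch 2.2.2.1.2 (add \lnot p2):
                    ○ open, literals {p2=0, p3=0}.
              branch 2.2.2.2 (add \lnot (p4 \to \lnot p2), \lnot \lnot p3):
                \lnot (p4 \to \lnot p2): α-rule — add p4, \lnot \lnot p2.
                ○ open, literals {p2=1, p3=1, p4=1}.
1 branch closed, 7 open.
Each open branch fixes some atoms; the unmentioned ones are free. Counting distinct full assignments: branch {p3=0} (p2, p1, p4) contributes 8 new; branch {p3=0} (p2, p1, p4) contributes 0 new; branch {p1=0, p4=0} (p2, p3) contributes 2 new; branch {p2=1} (p1, p3, p4) contributes 3 new; branch {p3=0, p4=0} (p2, p1) contributes 0 new; branch {p2=0, p3=0} (p1, p4) contributes 0 new; branch {p2=1, p3=1, p4=1} (p1) contributes 0 new. Total: 13.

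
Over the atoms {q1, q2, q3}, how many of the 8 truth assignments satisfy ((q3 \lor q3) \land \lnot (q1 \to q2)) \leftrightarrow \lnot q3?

Initial set: {T (((q3 \lor q3) \land \lnot (q1 \to q2)) \leftrightarrow \lnot q3)}.
T (((q3 \lor q3) \land \lnot (q1 \to q2)) \leftrightarrow \lnot q3): β-rule — branch into T ((q3 \lor q3) \land \lnot (q1 \to q2)), T \lnot q3  //  F ((q3 \lor q3) \land \lnot (q1 \to q2)), F \lnot q3.
  branch 1 (add T ((q3 \lor q3) \land \lnot (q1 \to q2)), T \lnot q3):
    T ((q3 \lor q3) \land \lnot (q1 \to q2)): α-rule — add T (q3 \lor q3), T \lnot (q1 \to q2).
    T \lnot (q1 \to q2): α-rule — add T q1, F q2.
    T (q3 \lor q3): β-rule — branch into T q3  //  T q3.
      branch 1.1 (add T q3):
        × closes — contains both q3 and \lnot q3.
      branch 1.2 (add T q3):
        × closes — contains both q3 and \lnot q3.
  branch 2 (add F ((q3 \lor q3) \land \lnot (q1 \to q2)), F \lnot q3):
    F ((q3 \lor q3) \land \lnot (q1 \to q2)): β-rule — branch into F (q3 \lor q3)  //  F \lnot (q1 \to q2).
      branch 2.1 (add F (q3 \lor q3)):
        F (q3 \lor q3): α-rule — add F q3, F q3.
        × closes — contains both q3 and \lnot q3.
      branch 2.2 (add F \lnot (q1 \to q2)):
        F \lnot (q1 \to q2): β-rule — branch into F q1  //  T q2.
          branch 2.2.1 (add F q1):
            ○ open, literals {q1=false, q3=true}.
          branch 2.2.2 (add T q2):
            ○ open, literals {q2=true, q3=true}.
3 branches closed, 2 open.
Each open branch fixes some atoms; the unmentioned ones are free. Counting distinct full assignments: branch {q1=false, q3=true} (q2) contributes 2 new; branch {q2=true, q3=true} (q1) contributes 1 new. Total: 3.

3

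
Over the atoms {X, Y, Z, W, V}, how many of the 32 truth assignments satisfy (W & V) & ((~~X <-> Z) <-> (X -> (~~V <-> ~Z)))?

Initial set: {((W & V) & ((~~X <-> Z) <-> (X -> (~~V <-> ~Z))))}.
((W & V) & ((~~X <-> Z) <-> (X -> (~~V <-> ~Z)))): α-rule — add (W & V), ((~~X <-> Z) <-> (X -> (~~V <-> ~Z))).
(W & V): α-rule — add W, V.
((~~X <-> Z) <-> (X -> (~~V <-> ~Z))): β-rule — branch into (~~X <-> Z), (X -> (~~V <-> ~Z))  //  ~(~~X <-> Z), ~(X -> (~~V <-> ~Z)).
  branch 1 (add (~~X <-> Z), (X -> (~~V <-> ~Z))):
    (~~X <-> Z): β-rule — branch into ~~X, Z  //  ~~~X, ~Z.
      branch 1.1 (add ~~X, Z):
        ~~X: drop double negation, giving X.
        (X -> (~~V <-> ~Z)): β-rule — branch into ~X  //  (~~V <-> ~Z).
          branch 1.1.1 (add ~X):
            × closes — contains both X and ~X.
          branch 1.1.2 (add (~~V <-> ~Z)):
            (~~V <-> ~Z): β-rule — branch into ~~V, ~Z  //  ~~~V, ~~Z.
              branch 1.1.2.1 (add ~~V, ~Z):
                × closes — contains both Z and ~Z.
              branch 1.1.2.2 (add ~~~V, ~~Z):
                ~~~V: drop double negation, giving ~V.
                × closes — contains both V and ~V.
      branch 1.2 (add ~~~X, ~Z):
        ~~~X: drop double negation, giving ~X.
        (X -> (~~V <-> ~Z)): β-rule — branch into ~X  //  (~~V <-> ~Z).
          branch 1.2.1 (add ~X):
            ○ open, literals {V=true, W=true, X=false, Z=false}.
          branch 1.2.2 (add (~~V <-> ~Z)):
            (~~V <-> ~Z): β-rule — branch into ~~V, ~Z  //  ~~~V, ~~Z.
              branch 1.2.2.1 (add ~~V, ~Z):
                ~~V: drop double negation, giving V.
                ○ open, literals {V=true, W=true, X=false, Z=false}.
              branch 1.2.2.2 (add ~~~V, ~~Z):
                × closes — contains both Z and ~Z.
  branch 2 (add ~(~~X <-> Z), ~(X -> (~~V <-> ~Z))):
    ~(X -> (~~V <-> ~Z)): α-rule — add X, ~(~~V <-> ~Z).
    ~(~~X <-> Z): β-rule — branch into ~~X, ~Z  //  ~~~X, Z.
      branch 2.1 (add ~~X, ~Z):
        ~~X: drop double negation, giving X.
        ~(~~V <-> ~Z): β-rule — branch into ~~V, ~~Z  //  ~~~V, ~Z.
          branch 2.1.1 (add ~~V, ~~Z):
            × closes — contains both Z and ~Z.
          branch 2.1.2 (add ~~~V, ~Z):
            ~~~V: drop double negation, giving ~V.
            × closes — contains both V and ~V.
      branch 2.2 (add ~~~X, Z):
        ~~~X: drop double negation, giving ~X.
        × closes — contains both X and ~X.
7 branches closed, 2 open.
Each open branch fixes some atoms; the unmentioned ones are free. Counting distinct full assignments: branch {V=true, W=true, X=false, Z=false} (Y) contributes 2 new; branch {V=true, W=true, X=false, Z=false} (Y) contributes 0 new. Total: 2.

2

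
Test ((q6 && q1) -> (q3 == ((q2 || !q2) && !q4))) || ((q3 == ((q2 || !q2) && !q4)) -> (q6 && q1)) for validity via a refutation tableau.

Assume the negation and expand:
Initial set: {!(((q6 && q1) -> (q3 == ((q2 || !q2) && !q4))) || ((q3 == ((q2 || !q2) && !q4)) -> (q6 && q1)))}.
!(((q6 && q1) -> (q3 == ((q2 || !q2) && !q4))) || ((q3 == ((q2 || !q2) && !q4)) -> (q6 && q1))): α-rule — add !((q6 && q1) -> (q3 == ((q2 || !q2) && !q4))), !((q3 == ((q2 || !q2) && !q4)) -> (q6 && q1)).
!((q6 && q1) -> (q3 == ((q2 || !q2) && !q4))): α-rule — add (q6 && q1), !(q3 == ((q2 || !q2) && !q4)).
!((q3 == ((q2 || !q2) && !q4)) -> (q6 && q1)): α-rule — add (q3 == ((q2 || !q2) && !q4)), !(q6 && q1).
(q6 && q1): α-rule — add q6, q1.
!(q3 == ((q2 || !q2) && !q4)): β-rule — branch into q3, !((q2 || !q2) && !q4)  //  !q3, ((q2 || !q2) && !q4).
  branch 1 (add q3, !((q2 || !q2) && !q4)):
    (q3 == ((q2 || !q2) && !q4)): β-rule — branch into q3, ((q2 || !q2) && !q4)  //  !q3, !((q2 || !q2) && !q4).
      branch 1.1 (add q3, ((q2 || !q2) && !q4)):
        ((q2 || !q2) && !q4): α-rule — add (q2 || !q2), !q4.
        !(q6 && q1): β-rule — branch into !q6  //  !q1.
          branch 1.1.1 (add !q6):
            × closes — contains both q6 and !q6.
          branch 1.1.2 (add !q1):
            × closes — contains both q1 and !q1.
      branch 1.2 (add !q3, !((q2 || !q2) && !q4)):
        × closes — contains both q3 and !q3.
  branch 2 (add !q3, ((q2 || !q2) && !q4)):
    ((q2 || !q2) && !q4): α-rule — add (q2 || !q2), !q4.
    (q3 == ((q2 || !q2) && !q4)): β-rule — branch into q3, ((q2 || !q2) && !q4)  //  !q3, !((q2 || !q2) && !q4).
      branch 2.1 (add q3, ((q2 || !q2) && !q4)):
        × closes — contains both q3 and !q3.
      branch 2.2 (add !q3, !((q2 || !q2) && !q4)):
        !(q6 && q1): β-rule — branch into !q6  //  !q1.
          branch 2.2.1 (add !q6):
            × closes — contains both q6 and !q6.
          branch 2.2.2 (add !q1):
            × closes — contains both q1 and !q1.
All 6 branches close.
Every branch closed, so the negation is unsatisfiable and the formula is valid.

Valid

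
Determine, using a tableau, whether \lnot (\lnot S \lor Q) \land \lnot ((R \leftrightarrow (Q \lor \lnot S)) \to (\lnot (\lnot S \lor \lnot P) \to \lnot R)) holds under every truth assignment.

Assume the negation and expand:
Initial set: {\lnot (\lnot (\lnot S \lor Q) \land \lnot ((R \leftrightarrow (Q \lor \lnot S)) \to (\lnot (\lnot S \lor \lnot P) \to \lnot R)))}.
\lnot (\lnot (\lnot S \lor Q) \land \lnot ((R \leftrightarrow (Q \lor \lnot S)) \to (\lnot (\lnot S \lor \lnot P) \to \lnot R))): β-rule — branch into \lnot \lnot (\lnot S \lor Q)  //  \lnot \lnot ((R \leftrightarrow (Q \lor \lnot S)) \to (\lnot (\lnot S \lor \lnot P) \to \lnot R)).
  branch 1 (add \lnot \lnot (\lnot S \lor Q)):
    \lnot \lnot (\lnot S \lor Q): β-rule — branch into \lnot S  //  Q.
      branch 1.1 (add \lnot S):
        ○ open, literals {S=0}.
      branch 1.2 (add Q):
        ○ open, literals {Q=1}.
  branch 2 (add \lnot \lnot ((R \leftrightarrow (Q \lor \lnot S)) \to (\lnot (\lnot S \lor \lnot P) \to \lnot R))):
    \lnot \lnot ((R \leftrightarrow (Q \lor \lnot S)) \to (\lnot (\lnot S \lor \lnot P) \to \lnot R)): β-rule — branch into \lnot (R \leftrightarrow (Q \lor \lnot S))  //  (\lnot (\lnot S \lor \lnot P) \to \lnot R).
      branch 2.1 (add \lnot (R \leftrightarrow (Q \lor \lnot S))):
        \lnot (R \leftrightarrow (Q \lor \lnot S)): β-rule — branch into R, \lnot (Q \lor \lnot S)  //  \lnot R, (Q \lor \lnot S).
          branch 2.1.1 (add R, \lnot (Q \lor \lnot S)):
            \lnot (Q \lor \lnot S): α-rule — add \lnot Q, \lnot \lnot S.
            ○ open, literals {Q=0, R=1, S=1}.
          branch 2.1.2 (add \lnot R, (Q \lor \lnot S)):
            (Q \lor \lnot S): β-rule — branch into Q  //  \lnot S.
              branch 2.1.2.1 (add Q):
                ○ open, literals {Q=1, R=0}.
              branch 2.1.2.2 (add \lnot S):
                ○ open, literals {R=0, S=0}.
      branch 2.2 (add (\lnot (\lnot S \lor \lnot P) \to \lnot R)):
        (\lnot (\lnot S \lor \lnot P) \to \lnot R): β-rule — branch into \lnot \lnot (\lnot S \lor \lnot P)  //  \lnot R.
          branch 2.2.1 (add \lnot \lnot (\lnot S \lor \lnot P)):
            \lnot \lnot (\lnot S \lor \lnot P): β-rule — branch into \lnot S  //  \lnot P.
              branch 2.2.1.1 (add \lnot S):
                ○ open, literals {S=0}.
              branch 2.2.1.2 (add \lnot P):
                ○ open, literals {P=0}.
          branch 2.2.2 (add \lnot R):
            ○ open, literals {R=0}.
0 branches closed, 8 open.
An open branch gives a countermodel: S=0 (unmentioned atoms arbitrary); under it the original formula is false.

Not valid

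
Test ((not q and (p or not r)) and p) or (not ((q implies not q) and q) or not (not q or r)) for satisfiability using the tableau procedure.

Initial set: {T (((not q and (p or not r)) and p) or (not ((q implies not q) and q) or not (not q or r)))}.
T (((not q and (p or not r)) and p) or (not ((q implies not q) and q) or not (not q or r))): β-rule — branch into T ((not q and (p or not r)) and p)  //  T (not ((q implies not q) and q) or not (not q or r)).
  branch 1 (add T ((not q and (p or not r)) and p)):
    T ((not q and (p or not r)) and p): α-rule — add T (not q and (p or not r)), T p.
    T (not q and (p or not r)): α-rule — add T not q, T (p or not r).
    T (p or not r): β-rule — branch into T p  //  T not r.
      branch 1.1 (add T p):
        ○ open, literals {p=T, q=F}.
      branch 1.2 (add T not r):
        ○ open, literals {p=T, q=F, r=F}.
  branch 2 (add T (not ((q implies not q) and q) or not (not q or r))):
    T (not ((q implies not q) and q) or not (not q or r)): β-rule — branch into T not ((q implies not q) and q)  //  T not (not q or r).
      branch 2.1 (add T not ((q implies not q) and q)):
        T not ((q implies not q) and q): β-rule — branch into F (q implies not q)  //  F q.
          branch 2.1.1 (add F (q implies not q)):
            F (q implies not q): α-rule — add T q, F not q.
            ○ open, literals {q=T}.
          branch 2.1.2 (add F q):
            ○ open, literals {q=F}.
      branch 2.2 (add T not (not q or r)):
        T not (not q or r): α-rule — add F not q, F r.
        ○ open, literals {q=T, r=F}.
0 branches closed, 5 open.
An open branch gives a satisfying assignment: p=T, q=F.

Satisfiable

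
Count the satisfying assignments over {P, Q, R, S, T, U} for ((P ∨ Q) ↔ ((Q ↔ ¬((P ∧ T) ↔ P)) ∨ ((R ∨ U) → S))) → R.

44

Initial set: {T (((P ∨ Q) ↔ ((Q ↔ ¬((P ∧ T) ↔ P)) ∨ ((R ∨ U) → S))) → R)}.
T (((P ∨ Q) ↔ ((Q ↔ ¬((P ∧ T) ↔ P)) ∨ ((R ∨ U) → S))) → R): β-rule — branch into F ((P ∨ Q) ↔ ((Q ↔ ¬((P ∧ T) ↔ P)) ∨ ((R ∨ U) → S)))  //  T R.
  branch 1 (add F ((P ∨ Q) ↔ ((Q ↔ ¬((P ∧ T) ↔ P)) ∨ ((R ∨ U) → S)))):
    F ((P ∨ Q) ↔ ((Q ↔ ¬((P ∧ T) ↔ P)) ∨ ((R ∨ U) → S))): β-rule — branch into T (P ∨ Q), F ((Q ↔ ¬((P ∧ T) ↔ P)) ∨ ((R ∨ U) → S))  //  F (P ∨ Q), T ((Q ↔ ¬((P ∧ T) ↔ P)) ∨ ((R ∨ U) → S)).
      branch 1.1 (add T (P ∨ Q), F ((Q ↔ ¬((P ∧ T) ↔ P)) ∨ ((R ∨ U) → S))):
        F ((Q ↔ ¬((P ∧ T) ↔ P)) ∨ ((R ∨ U) → S)): α-rule — add F (Q ↔ ¬((P ∧ T) ↔ P)), F ((R ∨ U) → S).
        F ((R ∨ U) → S): α-rule — add T (R ∨ U), F S.
        T (P ∨ Q): β-rule — branch into T P  //  T Q.
          branch 1.1.1 (add T P):
            F (Q ↔ ¬((P ∧ T) ↔ P)): β-rule — branch into T Q, F ¬((P ∧ T) ↔ P)  //  F Q, T ¬((P ∧ T) ↔ P).
              branch 1.1.1.1 (add T Q, F ¬((P ∧ T) ↔ P)):
                T (R ∨ U): β-rule — branch into T R  //  T U.
                  branch 1.1.1.1.1 (add T R):
                    F ¬((P ∧ T) ↔ P): β-rule — branch into T (P ∧ T), T P  //  F (P ∧ T), F P.
                      branch 1.1.1.1.1.1 (add T (P ∧ T), T P):
                        T (P ∧ T): α-rule — add T P, T T.
                        ○ open, literals {P=T, Q=T, R=T, S=F, T=T}.
                      branch 1.1.1.1.1.2 (add F (P ∧ T), F P):
                        × closes — contains both P and ¬P.
                  branch 1.1.1.1.2 (add T U):
                    F ¬((P ∧ T) ↔ P): β-rule — branch into T (P ∧ T), T P  //  F (P ∧ T), F P.
                      branch 1.1.1.1.2.1 (add T (P ∧ T), T P):
                        T (P ∧ T): α-rule — add T P, T T.
                        ○ open, literals {P=T, Q=T, S=F, T=T, U=T}.
                      branch 1.1.1.1.2.2 (add F (P ∧ T), F P):
                        × closes — contains both P and ¬P.
              branch 1.1.1.2 (add F Q, T ¬((P ∧ T) ↔ P)):
                T (R ∨ U): β-rule — branch into T R  //  T U.
                  branch 1.1.1.2.1 (add T R):
                    T ¬((P ∧ T) ↔ P): β-rule — branch into T (P ∧ T), F P  //  F (P ∧ T), T P.
                      branch 1.1.1.2.1.1 (add T (P ∧ T), F P):
                        × closes — contains both P and ¬P.
                      branch 1.1.1.2.1.2 (add F (P ∧ T), T P):
                        F (P ∧ T): β-rule — branch into F P  //  F T.
                          branch 1.1.1.2.1.2.1 (add F P):
                            × closes — contains both P and ¬P.
                          branch 1.1.1.2.1.2.2 (add F T):
                            ○ open, literals {P=T, Q=F, R=T, S=F, T=F}.
                  branch 1.1.1.2.2 (add T U):
                    T ¬((P ∧ T) ↔ P): β-rule — branch into T (P ∧ T), F P  //  F (P ∧ T), T P.
                      branch 1.1.1.2.2.1 (add T (P ∧ T), F P):
                        × closes — contains both P and ¬P.
                      branch 1.1.1.2.2.2 (add F (P ∧ T), T P):
                        F (P ∧ T): β-rule — branch into F P  //  F T.
                          branch 1.1.1.2.2.2.1 (add F P):
                            × closes — contains both P and ¬P.
                          branch 1.1.1.2.2.2.2 (add F T):
                            ○ open, literals {P=T, Q=F, S=F, T=F, U=T}.
          branch 1.1.2 (add T Q):
            F (Q ↔ ¬((P ∧ T) ↔ P)): β-rule — branch into T Q, F ¬((P ∧ T) ↔ P)  //  F Q, T ¬((P ∧ T) ↔ P).
              branch 1.1.2.1 (add T Q, F ¬((P ∧ T) ↔ P)):
                T (R ∨ U): β-rule — branch into T R  //  T U.
                  branch 1.1.2.1.1 (add T R):
                    F ¬((P ∧ T) ↔ P): β-rule — branch into T (P ∧ T), T P  //  F (P ∧ T), F P.
                      branch 1.1.2.1.1.1 (add T (P ∧ T), T P):
                        T (P ∧ T): α-rule — add T P, T T.
                        ○ open, literals {P=T, Q=T, R=T, S=F, T=T}.
                      branch 1.1.2.1.1.2 (add F (P ∧ T), F P):
                        F (P ∧ T): β-rule — branch into F P  //  F T.
                          branch 1.1.2.1.1.2.1 (add F P):
                            ○ open, literals {P=F, Q=T, R=T, S=F}.
                          branch 1.1.2.1.1.2.2 (add F T):
                            ○ open, literals {P=F, Q=T, R=T, S=F, T=F}.
                  branch 1.1.2.1.2 (add T U):
                    F ¬((P ∧ T) ↔ P): β-rule — branch into T (P ∧ T), T P  //  F (P ∧ T), F P.
                      branch 1.1.2.1.2.1 (add T (P ∧ T), T P):
                        T (P ∧ T): α-rule — add T P, T T.
                        ○ open, literals {P=T, Q=T, S=F, T=T, U=T}.
                      branch 1.1.2.1.2.2 (add F (P ∧ T), F P):
                        F (P ∧ T): β-rule — branch into F P  //  F T.
                          branch 1.1.2.1.2.2.1 (add F P):
                            ○ open, literals {P=F, Q=T, S=F, U=T}.
                          branch 1.1.2.1.2.2.2 (add F T):
                            ○ open, literals {P=F, Q=T, S=F, T=F, U=T}.
              branch 1.1.2.2 (add F Q, T ¬((P ∧ T) ↔ P)):
                × closes — contains both Q and ¬Q.
      branch 1.2 (add F (P ∨ Q), T ((Q ↔ ¬((P ∧ T) ↔ P)) ∨ ((R ∨ U) → S))):
        F (P ∨ Q): α-rule — add F P, F Q.
        T ((Q ↔ ¬((P ∧ T) ↔ P)) ∨ ((R ∨ U) → S)): β-rule — branch into T (Q ↔ ¬((P ∧ T) ↔ P))  //  T ((R ∨ U) → S).
          branch 1.2.1 (add T (Q ↔ ¬((P ∧ T) ↔ P))):
            T (Q ↔ ¬((P ∧ T) ↔ P)): β-rule — branch into T Q, T ¬((P ∧ T) ↔ P)  //  F Q, F ¬((P ∧ T) ↔ P).
              branch 1.2.1.1 (add T Q, T ¬((P ∧ T) ↔ P)):
                × closes — contains both Q and ¬Q.
              branch 1.2.1.2 (add F Q, F ¬((P ∧ T) ↔ P)):
                F ¬((P ∧ T) ↔ P): β-rule — branch into T (P ∧ T), T P  //  F (P ∧ T), F P.
                  branch 1.2.1.2.1 (add T (P ∧ T), T P):
                    × closes — contains both P and ¬P.
                  branch 1.2.1.2.2 (add F (P ∧ T), F P):
                    F (P ∧ T): β-rule — branch into F P  //  F T.
                      branch 1.2.1.2.2.1 (add F P):
                        ○ open, literals {P=F, Q=F}.
                      branch 1.2.1.2.2.2 (add F T):
                        ○ open, literals {P=F, Q=F, T=F}.
          branch 1.2.2 (add T ((R ∨ U) → S)):
            T ((R ∨ U) → S): β-rule — branch into F (R ∨ U)  //  T S.
              branch 1.2.2.1 (add F (R ∨ U)):
                F (R ∨ U): α-rule — add F R, F U.
                ○ open, literals {P=F, Q=F, R=F, U=F}.
              branch 1.2.2.2 (add T S):
                ○ open, literals {P=F, Q=F, S=T}.
  branch 2 (add T R):
    ○ open, literals {R=T}.
9 branches closed, 15 open.
Each open branch fixes some atoms; the unmentioned ones are free. Counting distinct full assignments: branch {P=T, Q=T, R=T, S=F, T=T} (U) contributes 2 new; branch {P=T, Q=T, S=F, T=T, U=T} (R) contributes 1 new; branch {P=T, Q=F, R=T, S=F, T=F} (U) contributes 2 new; branch {P=T, Q=F, S=F, T=F, U=T} (R) contributes 1 new; branch {P=T, Q=T, R=T, S=F, T=T} (U) contributes 0 new; branch {P=F, Q=T, R=T, S=F} (T, U) contributes 4 new; branch {P=F, Q=T, R=T, S=F, T=F} (U) contributes 0 new; branch {P=T, Q=T, S=F, T=T, U=T} (R) contributes 0 new; branch {P=F, Q=T, S=F, U=T} (R, T) contributes 2 new; branch {P=F, Q=T, S=F, T=F, U=T} (R) contributes 0 new; branch {P=F, Q=F} (R, S, T, U) contributes 16 new; branch {P=F, Q=F, T=F} (R, S, U) contributes 0 new; branch {P=F, Q=F, R=F, U=F} (S, T) contributes 0 new; branch {P=F, Q=F, S=T} (R, T, U) contributes 0 new; branch {R=T} (P, Q, S, T, U) contributes 16 new. Total: 44.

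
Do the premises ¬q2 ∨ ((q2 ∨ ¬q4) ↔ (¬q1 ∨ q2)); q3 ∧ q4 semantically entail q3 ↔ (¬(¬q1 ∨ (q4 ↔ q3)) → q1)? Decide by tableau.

Initial set: {(¬q2 ∨ ((q2 ∨ ¬q4) ↔ (¬q1 ∨ q2))); (q3 ∧ q4); ¬(q3 ↔ (¬(¬q1 ∨ (q4 ↔ q3)) → q1))}.
(q3 ∧ q4): α-rule — add q3, q4.
(¬q2 ∨ ((q2 ∨ ¬q4) ↔ (¬q1 ∨ q2))): β-rule — branch into ¬q2  //  ((q2 ∨ ¬q4) ↔ (¬q1 ∨ q2)).
  branch 1 (add ¬q2):
    ¬(q3 ↔ (¬(¬q1 ∨ (q4 ↔ q3)) → q1)): β-rule — branch into q3, ¬(¬(¬q1 ∨ (q4 ↔ q3)) → q1)  //  ¬q3, (¬(¬q1 ∨ (q4 ↔ q3)) → q1).
      branch 1.1 (add q3, ¬(¬(¬q1 ∨ (q4 ↔ q3)) → q1)):
        ¬(¬(¬q1 ∨ (q4 ↔ q3)) → q1): α-rule — add ¬(¬q1 ∨ (q4 ↔ q3)), ¬q1.
        ¬(¬q1 ∨ (q4 ↔ q3)): α-rule — add ¬¬q1, ¬(q4 ↔ q3).
        × closes — contains both q1 and ¬q1.
      branch 1.2 (add ¬q3, (¬(¬q1 ∨ (q4 ↔ q3)) → q1)):
        × closes — contains both q3 and ¬q3.
  branch 2 (add ((q2 ∨ ¬q4) ↔ (¬q1 ∨ q2))):
    ¬(q3 ↔ (¬(¬q1 ∨ (q4 ↔ q3)) → q1)): β-rule — branch into q3, ¬(¬(¬q1 ∨ (q4 ↔ q3)) → q1)  //  ¬q3, (¬(¬q1 ∨ (q4 ↔ q3)) → q1).
      branch 2.1 (add q3, ¬(¬(¬q1 ∨ (q4 ↔ q3)) → q1)):
        ¬(¬(¬q1 ∨ (q4 ↔ q3)) → q1): α-rule — add ¬(¬q1 ∨ (q4 ↔ q3)), ¬q1.
        ¬(¬q1 ∨ (q4 ↔ q3)): α-rule — add ¬¬q1, ¬(q4 ↔ q3).
        × closes — contains both q1 and ¬q1.
      branch 2.2 (add ¬q3, (¬(¬q1 ∨ (q4 ↔ q3)) → q1)):
        × closes — contains both q3 and ¬q3.
All 4 branches close.
Every branch closed, so the premises entail the conclusion.

Yes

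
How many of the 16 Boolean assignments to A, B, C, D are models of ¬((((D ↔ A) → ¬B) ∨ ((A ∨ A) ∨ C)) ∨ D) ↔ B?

9

Initial set: {(¬((((D ↔ A) → ¬B) ∨ ((A ∨ A) ∨ C)) ∨ D) ↔ B)}.
(¬((((D ↔ A) → ¬B) ∨ ((A ∨ A) ∨ C)) ∨ D) ↔ B): β-rule — branch into ¬((((D ↔ A) → ¬B) ∨ ((A ∨ A) ∨ C)) ∨ D), B  //  ¬¬((((D ↔ A) → ¬B) ∨ ((A ∨ A) ∨ C)) ∨ D), ¬B.
  branch 1 (add ¬((((D ↔ A) → ¬B) ∨ ((A ∨ A) ∨ C)) ∨ D), B):
    ¬((((D ↔ A) → ¬B) ∨ ((A ∨ A) ∨ C)) ∨ D): α-rule — add ¬(((D ↔ A) → ¬B) ∨ ((A ∨ A) ∨ C)), ¬D.
    ¬(((D ↔ A) → ¬B) ∨ ((A ∨ A) ∨ C)): α-rule — add ¬((D ↔ A) → ¬B), ¬((A ∨ A) ∨ C).
    ¬((D ↔ A) → ¬B): α-rule — add (D ↔ A), ¬¬B.
    ¬((A ∨ A) ∨ C): α-rule — add ¬(A ∨ A), ¬C.
    ¬(A ∨ A): α-rule — add ¬A, ¬A.
    (D ↔ A): β-rule — branch into D, A  //  ¬D, ¬A.
      branch 1.1 (add D, A):
        × closes — contains both D and ¬D.
      branch 1.2 (add ¬D, ¬A):
        ○ open, literals {A=0, B=1, C=0, D=0}.
  branch 2 (add ¬¬((((D ↔ A) → ¬B) ∨ ((A ∨ A) ∨ C)) ∨ D), ¬B):
    ¬¬((((D ↔ A) → ¬B) ∨ ((A ∨ A) ∨ C)) ∨ D): β-rule — branch into (((D ↔ A) → ¬B) ∨ ((A ∨ A) ∨ C))  //  D.
      branch 2.1 (add (((D ↔ A) → ¬B) ∨ ((A ∨ A) ∨ C))):
        (((D ↔ A) → ¬B) ∨ ((A ∨ A) ∨ C)): β-rule — branch into ((D ↔ A) → ¬B)  //  ((A ∨ A) ∨ C).
          branch 2.1.1 (add ((D ↔ A) → ¬B)):
            ((D ↔ A) → ¬B): β-rule — branch into ¬(D ↔ A)  //  ¬B.
              branch 2.1.1.1 (add ¬(D ↔ A)):
                ¬(D ↔ A): β-rule — branch into D, ¬A  //  ¬D, A.
                  branch 2.1.1.1.1 (add D, ¬A):
                    ○ open, literals {A=0, B=0, D=1}.
                  branch 2.1.1.1.2 (add ¬D, A):
                    ○ open, literals {A=1, B=0, D=0}.
              branch 2.1.1.2 (add ¬B):
                ○ open, literals {B=0}.
          branch 2.1.2 (add ((A ∨ A) ∨ C)):
            ((A ∨ A) ∨ C): β-rule — branch into (A ∨ A)  //  C.
              branch 2.1.2.1 (add (A ∨ A)):
                (A ∨ A): β-rule — branch into A  //  A.
                  branch 2.1.2.1.1 (add A):
                    ○ open, literals {A=1, B=0}.
                  branch 2.1.2.1.2 (add A):
                    ○ open, literals {A=1, B=0}.
              branch 2.1.2.2 (add C):
                ○ open, literals {B=0, C=1}.
      branch 2.2 (add D):
        ○ open, literals {B=0, D=1}.
1 branch closed, 8 open.
Each open branch fixes some atoms; the unmentioned ones are free. Counting distinct full assignments: branch {A=0, B=1, C=0, D=0} (none free) contributes 1 new; branch {A=0, B=0, D=1} (C) contributes 2 new; branch {A=1, B=0, D=0} (C) contributes 2 new; branch {B=0} (A, C, D) contributes 4 new; branch {A=1, B=0} (C, D) contributes 0 new; branch {A=1, B=0} (C, D) contributes 0 new; branch {B=0, C=1} (A, D) contributes 0 new; branch {B=0, D=1} (A, C) contributes 0 new. Total: 9.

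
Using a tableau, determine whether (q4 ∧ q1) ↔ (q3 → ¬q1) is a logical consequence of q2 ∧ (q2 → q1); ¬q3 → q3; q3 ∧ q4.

No

Initial set: {(q2 ∧ (q2 → q1)); (¬q3 → q3); (q3 ∧ q4); ¬((q4 ∧ q1) ↔ (q3 → ¬q1))}.
(q2 ∧ (q2 → q1)): α-rule — add q2, (q2 → q1).
(q3 ∧ q4): α-rule — add q3, q4.
(¬q3 → q3): β-rule — branch into ¬¬q3  //  q3.
  branch 1 (add ¬¬q3):
    ¬((q4 ∧ q1) ↔ (q3 → ¬q1)): β-rule — branch into (q4 ∧ q1), ¬(q3 → ¬q1)  //  ¬(q4 ∧ q1), (q3 → ¬q1).
      branch 1.1 (add (q4 ∧ q1), ¬(q3 → ¬q1)):
        (q4 ∧ q1): α-rule — add q4, q1.
        ¬(q3 → ¬q1): α-rule — add q3, ¬¬q1.
        (q2 → q1): β-rule — branch into ¬q2  //  q1.
          branch 1.1.1 (add ¬q2):
            × closes — contains both q2 and ¬q2.
          branch 1.1.2 (add q1):
            ○ open, literals {q1=T, q2=T, q3=T, q4=T}.
      branch 1.2 (add ¬(q4 ∧ q1), (q3 → ¬q1)):
        (q2 → q1): β-rule — branch into ¬q2  //  q1.
          branch 1.2.1 (add ¬q2):
            × closes — contains both q2 and ¬q2.
          branch 1.2.2 (add q1):
            ¬(q4 ∧ q1): β-rule — branch into ¬q4  //  ¬q1.
              branch 1.2.2.1 (add ¬q4):
                × closes — contains both q4 and ¬q4.
              branch 1.2.2.2 (add ¬q1):
                × closes — contains both q1 and ¬q1.
  branch 2 (add q3):
    ¬((q4 ∧ q1) ↔ (q3 → ¬q1)): β-rule — branch into (q4 ∧ q1), ¬(q3 → ¬q1)  //  ¬(q4 ∧ q1), (q3 → ¬q1).
      branch 2.1 (add (q4 ∧ q1), ¬(q3 → ¬q1)):
        (q4 ∧ q1): α-rule — add q4, q1.
        ¬(q3 → ¬q1): α-rule — add q3, ¬¬q1.
        (q2 → q1): β-rule — branch into ¬q2  //  q1.
          branch 2.1.1 (add ¬q2):
            × closes — contains both q2 and ¬q2.
          branch 2.1.2 (add q1):
            ○ open, literals {q1=T, q2=T, q3=T, q4=T}.
      branch 2.2 (add ¬(q4 ∧ q1), (q3 → ¬q1)):
        (q2 → q1): β-rule — branch into ¬q2  //  q1.
          branch 2.2.1 (add ¬q2):
            × closes — contains both q2 and ¬q2.
          branch 2.2.2 (add q1):
            ¬(q4 ∧ q1): β-rule — branch into ¬q4  //  ¬q1.
              branch 2.2.2.1 (add ¬q4):
                × closes — contains both q4 and ¬q4.
              branch 2.2.2.2 (add ¬q1):
                × closes — contains both q1 and ¬q1.
8 branches closed, 2 open.
An open branch gives a countermodel: q1=T, q2=T, q3=T, q4=T (unmentioned atoms arbitrary); the premises hold there but the conclusion fails.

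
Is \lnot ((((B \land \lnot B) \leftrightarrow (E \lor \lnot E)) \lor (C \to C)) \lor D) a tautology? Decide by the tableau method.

Assume the negation and expand:
Initial set: {\lnot \lnot ((((B \land \lnot B) \leftrightarrow (E \lor \lnot E)) \lor (C \to C)) \lor D)}.
\lnot \lnot ((((B \land \lnot B) \leftrightarrow (E \lor \lnot E)) \lor (C \to C)) \lor D): β-rule — branch into (((B \land \lnot B) \leftrightarrow (E \lor \lnot E)) \lor (C \to C))  //  D.
  branch 1 (add (((B \land \lnot B) \leftrightarrow (E \lor \lnot E)) \lor (C \to C))):
    (((B \land \lnot B) \leftrightarrow (E \lor \lnot E)) \lor (C \to C)): β-rule — branch into ((B \land \lnot B) \leftrightarrow (E \lor \lnot E))  //  (C \to C).
      branch 1.1 (add ((B \land \lnot B) \leftrightarrow (E \lor \lnot E))):
        ((B \land \lnot B) \leftrightarrow (E \lor \lnot E)): β-rule — branch into (B \land \lnot B), (E \lor \lnot E)  //  \lnot (B \land \lnot B), \lnot (E \lor \lnot E).
          branch 1.1.1 (add (B \land \lnot B), (E \lor \lnot E)):
            (B \land \lnot B): α-rule — add B, \lnot B.
            × closes — contains both B and \lnot B.
          branch 1.1.2 (add \lnot (B \land \lnot B), \lnot (E \lor \lnot E)):
            \lnot (E \lor \lnot E): α-rule — add \lnot E, \lnot \lnot E.
            × closes — contains both E and \lnot E.
      branch 1.2 (add (C \to C)):
        (C \to C): β-rule — branch into \lnot C  //  C.
          branch 1.2.1 (add \lnot C):
            ○ open, literals {C=F}.
          branch 1.2.2 (add C):
            ○ open, literals {C=T}.
  branch 2 (add D):
    ○ open, literals {D=T}.
2 branches closed, 3 open.
An open branch gives a countermodel: C=F (unmentioned atoms arbitrary); under it the original formula is false.

Not valid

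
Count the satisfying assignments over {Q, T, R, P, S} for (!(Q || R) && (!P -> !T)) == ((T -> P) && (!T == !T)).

Initial set: {T ((!(Q || R) && (!P -> !T)) == ((T -> P) && (!T == !T)))}.
T ((!(Q || R) && (!P -> !T)) == ((T -> P) && (!T == !T))): β-rule — branch into T (!(Q || R) && (!P -> !T)), T ((T -> P) && (!T == !T))  //  F (!(Q || R) && (!P -> !T)), F ((T -> P) && (!T == !T)).
  branch 1 (add T (!(Q || R) && (!P -> !T)), T ((T -> P) && (!T == !T))):
    T (!(Q || R) && (!P -> !T)): α-rule — add T !(Q || R), T (!P -> !T).
    T ((T -> P) && (!T == !T)): α-rule — add T (T -> P), T (!T == !T).
    T !(Q || R): α-rule — add F Q, F R.
    T (!P -> !T): β-rule — branch into F !P  //  T !T.
      branch 1.1 (add F !P):
        T (T -> P): β-rule — branch into F T  //  T P.
          branch 1.1.1 (add F T):
            T (!T == !T): β-rule — branch into T !T, T !T  //  F !T, F !T.
              branch 1.1.1.1 (add T !T, T !T):
                ○ open, literals {P=T, Q=F, R=F, T=F}.
              branch 1.1.1.2 (add F !T, F !T):
                × closes — contains both T and !T.
          branch 1.1.2 (add T P):
            T (!T == !T): β-rule — branch into T !T, T !T  //  F !T, F !T.
              branch 1.1.2.1 (add T !T, T !T):
                ○ open, literals {P=T, Q=F, R=F, T=F}.
              branch 1.1.2.2 (add F !T, F !T):
                ○ open, literals {P=T, Q=F, R=F, T=T}.
      branch 1.2 (add T !T):
        T (T -> P): β-rule — branch into F T  //  T P.
          branch 1.2.1 (add F T):
            T (!T == !T): β-rule — branch into T !T, T !T  //  F !T, F !T.
              branch 1.2.1.1 (add T !T, T !T):
                ○ open, literals {Q=F, R=F, T=F}.
              branch 1.2.1.2 (add F !T, F !T):
                × closes — contains both T and !T.
          branch 1.2.2 (add T P):
            T (!T == !T): β-rule — branch into T !T, T !T  //  F !T, F !T.
              branch 1.2.2.1 (add T !T, T !T):
                ○ open, literals {P=T, Q=F, R=F, T=F}.
              branch 1.2.2.2 (add F !T, F !T):
                × closes — contains both T and !T.
  branch 2 (add F (!(Q || R) && (!P -> !T)), F ((T -> P) && (!T == !T))):
    F (!(Q || R) && (!P -> !T)): β-rule — branch into F !(Q || R)  //  F (!P -> !T).
      branch 2.1 (add F !(Q || R)):
        F ((T -> P) && (!T == !T)): β-rule — branch into F (T -> P)  //  F (!T == !T).
          branch 2.1.1 (add F (T -> P)):
            F (T -> P): α-rule — add T T, F P.
            F !(Q || R): β-rule — branch into T Q  //  T R.
              branch 2.1.1.1 (add T Q):
                ○ open, literals {P=F, Q=T, T=T}.
              branch 2.1.1.2 (add T R):
                ○ open, literals {P=F, R=T, T=T}.
          branch 2.1.2 (add F (!T == !T)):
            F !(Q || R): β-rule — branch into T Q  //  T R.
              branch 2.1.2.1 (add T Q):
                F (!T == !T): β-rule — branch into T !T, F !T  //  F !T, T !T.
                  branch 2.1.2.1.1 (add T !T, F !T):
                    × closes — contains both T and !T.
                  branch 2.1.2.1.2 (add F !T, T !T):
                    × closes — contains both T and !T.
              branch 2.1.2.2 (add T R):
                F (!T == !T): β-rule — branch into T !T, F !T  //  F !T, T !T.
                  branch 2.1.2.2.1 (add T !T, F !T):
                    × closes — contains both T and !T.
                  branch 2.1.2.2.2 (add F !T, T !T):
                    × closes — contains both T and !T.
      branch 2.2 (add F (!P -> !T)):
        F (!P -> !T): α-rule — add T !P, F !T.
        F ((T -> P) && (!T == !T)): β-rule — branch into F (T -> P)  //  F (!T == !T).
          branch 2.2.1 (add F (T -> P)):
            F (T -> P): α-rule — add T T, F P.
            ○ open, literals {P=F, T=T}.
          branch 2.2.2 (add F (!T == !T)):
            F (!T == !T): β-rule — branch into T !T, F !T  //  F !T, T !T.
              branch 2.2.2.1 (add T !T, F !T):
                × closes — contains both T and !T.
              branch 2.2.2.2 (add F !T, T !T):
                × closes — contains both T and !T.
9 branches closed, 8 open.
Each open branch fixes some atoms; the unmentioned ones are free. Counting distinct full assignments: branch {P=T, Q=F, R=F, T=F} (S) contributes 2 new; branch {P=T, Q=F, R=F, T=F} (S) contributes 0 new; branch {P=T, Q=F, R=F, T=T} (S) contributes 2 new; branch {Q=F, R=F, T=F} (P, S) contributes 2 new; branch {P=T, Q=F, R=F, T=F} (S) contributes 0 new; branch {P=F, Q=T, T=T} (R, S) contributes 4 new; branch {P=F, R=T, T=T} (Q, S) contributes 2 new; branch {P=F, T=T} (Q, R, S) contributes 2 new. Total: 14.

14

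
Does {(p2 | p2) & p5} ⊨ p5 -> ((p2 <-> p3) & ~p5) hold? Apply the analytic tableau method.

Initial set: {((p2 | p2) & p5); ~(p5 -> ((p2 <-> p3) & ~p5))}.
((p2 | p2) & p5): α-rule — add (p2 | p2), p5.
~(p5 -> ((p2 <-> p3) & ~p5)): α-rule — add p5, ~((p2 <-> p3) & ~p5).
(p2 | p2): β-rule — branch into p2  //  p2.
  branch 1 (add p2):
    ~((p2 <-> p3) & ~p5): β-rule — branch into ~(p2 <-> p3)  //  ~~p5.
      branch 1.1 (add ~(p2 <-> p3)):
        ~(p2 <-> p3): β-rule — branch into p2, ~p3  //  ~p2, p3.
          branch 1.1.1 (add p2, ~p3):
            ○ open, literals {p2=1, p3=0, p5=1}.
          branch 1.1.2 (add ~p2, p3):
            × closes — contains both p2 and ~p2.
      branch 1.2 (add ~~p5):
        ○ open, literals {p2=1, p5=1}.
  branch 2 (add p2):
    ~((p2 <-> p3) & ~p5): β-rule — branch into ~(p2 <-> p3)  //  ~~p5.
      branch 2.1 (add ~(p2 <-> p3)):
        ~(p2 <-> p3): β-rule — branch into p2, ~p3  //  ~p2, p3.
          branch 2.1.1 (add p2, ~p3):
            ○ open, literals {p2=1, p3=0, p5=1}.
          branch 2.1.2 (add ~p2, p3):
            × closes — contains both p2 and ~p2.
      branch 2.2 (add ~~p5):
        ○ open, literals {p2=1, p5=1}.
2 branches closed, 4 open.
An open branch gives a countermodel: p2=1, p3=0, p5=1 (unmentioned atoms arbitrary); the premises hold there but the conclusion fails.

No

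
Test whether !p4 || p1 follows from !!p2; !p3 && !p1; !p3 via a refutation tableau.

No

Initial set: {T !!p2; T (!p3 && !p1); T !p3; F (!p4 || p1)}.
T !!p2: drop double negation, giving T p2.
T (!p3 && !p1): α-rule — add T !p3, T !p1.
F (!p4 || p1): α-rule — add F !p4, F p1.
○ open, literals {p1=false, p2=true, p3=false, p4=true}.
0 branches closed, 1 open.
An open branch gives a countermodel: p1=false, p2=true, p3=false, p4=true (unmentioned atoms arbitrary); the premises hold there but the conclusion fails.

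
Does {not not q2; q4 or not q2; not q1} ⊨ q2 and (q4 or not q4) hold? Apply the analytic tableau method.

Yes

Initial set: {not not q2; (q4 or not q2); not q1; not (q2 and (q4 or not q4))}.
not not q2: drop double negation, giving q2.
(q4 or not q2): β-rule — branch into q4  //  not q2.
  branch 1 (add q4):
    not (q2 and (q4 or not q4)): β-rule — branch into not q2  //  not (q4 or not q4).
      branch 1.1 (add not q2):
        × closes — contains both q2 and not q2.
      branch 1.2 (add not (q4 or not q4)):
        not (q4 or not q4): α-rule — add not q4, not not q4.
        × closes — contains both q4 and not q4.
  branch 2 (add not q2):
    × closes — contains both q2 and not q2.
All 3 branches close.
Every branch closed, so the premises entail the conclusion.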